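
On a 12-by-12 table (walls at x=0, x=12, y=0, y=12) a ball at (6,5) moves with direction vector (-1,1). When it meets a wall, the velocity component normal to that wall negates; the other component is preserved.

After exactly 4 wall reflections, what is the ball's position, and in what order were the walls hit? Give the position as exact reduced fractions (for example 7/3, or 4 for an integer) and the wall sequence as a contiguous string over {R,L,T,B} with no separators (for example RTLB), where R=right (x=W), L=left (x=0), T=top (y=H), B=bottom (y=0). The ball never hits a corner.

Final position: (11,0)
Wall sequence: LTRB

1. t=6 → L at (0,11); v=(1,1)
2. t=1 → T at (1,12); v=(1,-1)
3. t=11 → R at (12,1); v=(-1,-1)
4. t=1 → B at (11,0); v=(-1,1)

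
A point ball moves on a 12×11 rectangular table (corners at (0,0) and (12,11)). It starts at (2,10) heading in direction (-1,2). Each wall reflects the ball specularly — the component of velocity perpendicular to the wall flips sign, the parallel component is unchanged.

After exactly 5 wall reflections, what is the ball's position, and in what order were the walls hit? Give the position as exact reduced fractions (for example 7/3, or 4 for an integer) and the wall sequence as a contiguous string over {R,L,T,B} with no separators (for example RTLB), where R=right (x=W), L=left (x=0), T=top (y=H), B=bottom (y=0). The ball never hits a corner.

Final position: (12,6)
Wall sequence: TLBTR

1. t=1/2 → T at (3/2,11); v=(-1,-2)
2. t=3/2 → L at (0,8); v=(1,-2)
3. t=4 → B at (4,0); v=(1,2)
4. t=11/2 → T at (19/2,11); v=(1,-2)
5. t=5/2 → R at (12,6); v=(-1,-2)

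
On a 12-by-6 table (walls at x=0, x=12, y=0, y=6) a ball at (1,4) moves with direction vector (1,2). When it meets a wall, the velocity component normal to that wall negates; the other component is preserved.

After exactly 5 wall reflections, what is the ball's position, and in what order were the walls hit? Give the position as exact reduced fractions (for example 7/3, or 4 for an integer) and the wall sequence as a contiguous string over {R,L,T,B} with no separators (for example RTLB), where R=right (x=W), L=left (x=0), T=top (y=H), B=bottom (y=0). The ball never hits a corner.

Final position: (12,2)
Wall sequence: TBTBR

1. t=1 → T at (2,6); v=(1,-2)
2. t=3 → B at (5,0); v=(1,2)
3. t=3 → T at (8,6); v=(1,-2)
4. t=3 → B at (11,0); v=(1,2)
5. t=1 → R at (12,2); v=(-1,2)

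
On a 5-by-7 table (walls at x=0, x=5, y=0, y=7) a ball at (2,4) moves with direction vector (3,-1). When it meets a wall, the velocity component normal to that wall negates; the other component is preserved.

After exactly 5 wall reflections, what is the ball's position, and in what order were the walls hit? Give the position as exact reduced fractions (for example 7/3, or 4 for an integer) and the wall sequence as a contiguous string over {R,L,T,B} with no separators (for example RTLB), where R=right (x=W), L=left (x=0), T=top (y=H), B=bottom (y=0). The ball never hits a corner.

1. t=1 → R at (5,3); v=(-3,-1)
2. t=5/3 → L at (0,4/3); v=(3,-1)
3. t=4/3 → B at (4,0); v=(3,1)
4. t=1/3 → R at (5,1/3); v=(-3,1)
5. t=5/3 → L at (0,2); v=(3,1)

Final position: (0,2)
Wall sequence: RLBRL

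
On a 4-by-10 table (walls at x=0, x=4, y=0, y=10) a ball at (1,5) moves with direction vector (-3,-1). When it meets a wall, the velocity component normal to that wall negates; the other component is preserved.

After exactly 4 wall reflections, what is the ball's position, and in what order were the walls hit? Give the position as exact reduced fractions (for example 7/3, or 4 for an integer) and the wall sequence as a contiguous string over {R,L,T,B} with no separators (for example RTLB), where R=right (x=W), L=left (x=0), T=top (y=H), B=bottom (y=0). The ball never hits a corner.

1. t=1/3 → L at (0,14/3); v=(3,-1)
2. t=4/3 → R at (4,10/3); v=(-3,-1)
3. t=4/3 → L at (0,2); v=(3,-1)
4. t=4/3 → R at (4,2/3); v=(-3,-1)

Final position: (4,2/3)
Wall sequence: LRLR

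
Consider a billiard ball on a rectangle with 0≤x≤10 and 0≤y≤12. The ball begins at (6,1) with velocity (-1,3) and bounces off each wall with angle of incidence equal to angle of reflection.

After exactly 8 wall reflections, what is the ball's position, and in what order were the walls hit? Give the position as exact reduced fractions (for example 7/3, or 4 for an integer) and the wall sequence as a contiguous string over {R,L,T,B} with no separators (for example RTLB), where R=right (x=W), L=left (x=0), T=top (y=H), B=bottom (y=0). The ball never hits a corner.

1. t=11/3 → T at (7/3,12); v=(-1,-3)
2. t=7/3 → L at (0,5); v=(1,-3)
3. t=5/3 → B at (5/3,0); v=(1,3)
4. t=4 → T at (17/3,12); v=(1,-3)
5. t=4 → B at (29/3,0); v=(1,3)
6. t=1/3 → R at (10,1); v=(-1,3)
7. t=11/3 → T at (19/3,12); v=(-1,-3)
8. t=4 → B at (7/3,0); v=(-1,3)

Final position: (7/3,0)
Wall sequence: TLBTBRTB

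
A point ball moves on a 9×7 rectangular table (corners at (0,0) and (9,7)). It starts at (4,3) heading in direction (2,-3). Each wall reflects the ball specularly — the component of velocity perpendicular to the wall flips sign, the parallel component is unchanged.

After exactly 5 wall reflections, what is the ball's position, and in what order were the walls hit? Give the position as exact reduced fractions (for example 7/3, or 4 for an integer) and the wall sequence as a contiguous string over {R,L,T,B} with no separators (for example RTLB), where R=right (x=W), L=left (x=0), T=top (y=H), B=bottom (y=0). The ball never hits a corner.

Final position: (0,4)
Wall sequence: BRTBL

1. t=1 → B at (6,0); v=(2,3)
2. t=3/2 → R at (9,9/2); v=(-2,3)
3. t=5/6 → T at (22/3,7); v=(-2,-3)
4. t=7/3 → B at (8/3,0); v=(-2,3)
5. t=4/3 → L at (0,4); v=(2,3)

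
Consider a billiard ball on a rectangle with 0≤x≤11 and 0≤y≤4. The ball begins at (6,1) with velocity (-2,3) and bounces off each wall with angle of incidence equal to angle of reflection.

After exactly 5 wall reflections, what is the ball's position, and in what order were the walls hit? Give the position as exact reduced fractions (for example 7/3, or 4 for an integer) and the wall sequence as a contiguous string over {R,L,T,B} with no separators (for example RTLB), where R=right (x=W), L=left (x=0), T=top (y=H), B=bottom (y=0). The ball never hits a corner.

Final position: (4,0)
Wall sequence: TBLTB

1. t=1 → T at (4,4); v=(-2,-3)
2. t=4/3 → B at (4/3,0); v=(-2,3)
3. t=2/3 → L at (0,2); v=(2,3)
4. t=2/3 → T at (4/3,4); v=(2,-3)
5. t=4/3 → B at (4,0); v=(2,3)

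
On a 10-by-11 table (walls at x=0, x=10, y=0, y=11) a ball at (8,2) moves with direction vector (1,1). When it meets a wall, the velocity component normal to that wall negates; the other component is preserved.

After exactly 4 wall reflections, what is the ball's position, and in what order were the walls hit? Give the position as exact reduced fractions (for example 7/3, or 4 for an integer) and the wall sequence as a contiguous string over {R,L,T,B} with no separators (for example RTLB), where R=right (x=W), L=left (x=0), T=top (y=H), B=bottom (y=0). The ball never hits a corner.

1. t=2 → R at (10,4); v=(-1,1)
2. t=7 → T at (3,11); v=(-1,-1)
3. t=3 → L at (0,8); v=(1,-1)
4. t=8 → B at (8,0); v=(1,1)

Final position: (8,0)
Wall sequence: RTLB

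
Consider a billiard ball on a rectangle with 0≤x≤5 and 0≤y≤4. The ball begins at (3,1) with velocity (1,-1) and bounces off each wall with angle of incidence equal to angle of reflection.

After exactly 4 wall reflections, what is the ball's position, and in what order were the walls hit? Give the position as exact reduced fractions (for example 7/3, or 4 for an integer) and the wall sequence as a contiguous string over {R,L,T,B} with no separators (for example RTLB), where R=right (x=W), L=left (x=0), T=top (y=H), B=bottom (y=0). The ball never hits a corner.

1. t=1 → B at (4,0); v=(1,1)
2. t=1 → R at (5,1); v=(-1,1)
3. t=3 → T at (2,4); v=(-1,-1)
4. t=2 → L at (0,2); v=(1,-1)

Final position: (0,2)
Wall sequence: BRTL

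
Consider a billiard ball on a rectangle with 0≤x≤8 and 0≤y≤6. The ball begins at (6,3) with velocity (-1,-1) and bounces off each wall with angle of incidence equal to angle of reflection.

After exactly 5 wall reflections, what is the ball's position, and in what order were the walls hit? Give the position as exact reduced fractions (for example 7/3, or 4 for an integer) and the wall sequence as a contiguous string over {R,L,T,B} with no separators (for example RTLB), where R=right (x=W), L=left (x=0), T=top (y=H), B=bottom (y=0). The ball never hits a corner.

1. t=3 → B at (3,0); v=(-1,1)
2. t=3 → L at (0,3); v=(1,1)
3. t=3 → T at (3,6); v=(1,-1)
4. t=5 → R at (8,1); v=(-1,-1)
5. t=1 → B at (7,0); v=(-1,1)

Final position: (7,0)
Wall sequence: BLTRB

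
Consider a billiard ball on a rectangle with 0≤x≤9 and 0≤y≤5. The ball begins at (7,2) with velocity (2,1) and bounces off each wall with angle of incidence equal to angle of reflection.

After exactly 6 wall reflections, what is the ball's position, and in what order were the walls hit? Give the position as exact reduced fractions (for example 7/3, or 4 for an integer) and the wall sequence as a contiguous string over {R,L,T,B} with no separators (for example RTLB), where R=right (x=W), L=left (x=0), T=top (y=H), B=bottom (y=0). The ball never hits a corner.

1. t=1 → R at (9,3); v=(-2,1)
2. t=2 → T at (5,5); v=(-2,-1)
3. t=5/2 → L at (0,5/2); v=(2,-1)
4. t=5/2 → B at (5,0); v=(2,1)
5. t=2 → R at (9,2); v=(-2,1)
6. t=3 → T at (3,5); v=(-2,-1)

Final position: (3,5)
Wall sequence: RTLBRT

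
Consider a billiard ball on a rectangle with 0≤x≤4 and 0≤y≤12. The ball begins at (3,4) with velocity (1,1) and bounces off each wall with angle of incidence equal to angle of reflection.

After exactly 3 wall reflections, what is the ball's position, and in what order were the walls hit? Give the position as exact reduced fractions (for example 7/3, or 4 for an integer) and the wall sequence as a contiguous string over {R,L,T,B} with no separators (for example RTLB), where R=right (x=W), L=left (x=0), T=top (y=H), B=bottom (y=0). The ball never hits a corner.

1. t=1 → R at (4,5); v=(-1,1)
2. t=4 → L at (0,9); v=(1,1)
3. t=3 → T at (3,12); v=(1,-1)

Final position: (3,12)
Wall sequence: RLT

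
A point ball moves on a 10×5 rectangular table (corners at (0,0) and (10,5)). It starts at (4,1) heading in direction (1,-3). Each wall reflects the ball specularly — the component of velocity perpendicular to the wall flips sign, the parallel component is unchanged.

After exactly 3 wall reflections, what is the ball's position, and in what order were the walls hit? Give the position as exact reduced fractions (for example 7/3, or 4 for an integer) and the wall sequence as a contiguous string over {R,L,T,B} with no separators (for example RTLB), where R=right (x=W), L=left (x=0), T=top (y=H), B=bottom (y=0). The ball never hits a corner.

1. t=1/3 → B at (13/3,0); v=(1,3)
2. t=5/3 → T at (6,5); v=(1,-3)
3. t=5/3 → B at (23/3,0); v=(1,3)

Final position: (23/3,0)
Wall sequence: BTB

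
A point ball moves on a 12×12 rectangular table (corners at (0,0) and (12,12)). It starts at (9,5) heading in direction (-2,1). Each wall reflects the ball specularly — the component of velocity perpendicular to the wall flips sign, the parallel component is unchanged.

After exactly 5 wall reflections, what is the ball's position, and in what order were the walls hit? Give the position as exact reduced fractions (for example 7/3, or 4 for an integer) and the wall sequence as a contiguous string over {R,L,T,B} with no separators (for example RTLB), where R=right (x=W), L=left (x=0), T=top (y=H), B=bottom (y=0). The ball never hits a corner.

1. t=9/2 → L at (0,19/2); v=(2,1)
2. t=5/2 → T at (5,12); v=(2,-1)
3. t=7/2 → R at (12,17/2); v=(-2,-1)
4. t=6 → L at (0,5/2); v=(2,-1)
5. t=5/2 → B at (5,0); v=(2,1)

Final position: (5,0)
Wall sequence: LTRLB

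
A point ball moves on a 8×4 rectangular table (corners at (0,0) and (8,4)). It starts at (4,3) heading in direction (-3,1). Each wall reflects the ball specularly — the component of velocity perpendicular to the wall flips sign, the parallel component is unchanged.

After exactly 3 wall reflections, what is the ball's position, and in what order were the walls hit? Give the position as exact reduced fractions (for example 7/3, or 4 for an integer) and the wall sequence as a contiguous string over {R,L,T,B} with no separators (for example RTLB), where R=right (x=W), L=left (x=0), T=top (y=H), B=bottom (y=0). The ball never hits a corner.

1. t=1 → T at (1,4); v=(-3,-1)
2. t=1/3 → L at (0,11/3); v=(3,-1)
3. t=8/3 → R at (8,1); v=(-3,-1)

Final position: (8,1)
Wall sequence: TLR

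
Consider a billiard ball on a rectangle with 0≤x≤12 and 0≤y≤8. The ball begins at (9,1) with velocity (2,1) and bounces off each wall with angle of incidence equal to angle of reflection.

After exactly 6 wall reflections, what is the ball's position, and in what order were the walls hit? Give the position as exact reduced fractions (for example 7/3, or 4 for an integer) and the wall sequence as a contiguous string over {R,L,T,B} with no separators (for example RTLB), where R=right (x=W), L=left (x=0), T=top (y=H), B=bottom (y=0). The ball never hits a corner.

1. t=3/2 → R at (12,5/2); v=(-2,1)
2. t=11/2 → T at (1,8); v=(-2,-1)
3. t=1/2 → L at (0,15/2); v=(2,-1)
4. t=6 → R at (12,3/2); v=(-2,-1)
5. t=3/2 → B at (9,0); v=(-2,1)
6. t=9/2 → L at (0,9/2); v=(2,1)

Final position: (0,9/2)
Wall sequence: RTLRBL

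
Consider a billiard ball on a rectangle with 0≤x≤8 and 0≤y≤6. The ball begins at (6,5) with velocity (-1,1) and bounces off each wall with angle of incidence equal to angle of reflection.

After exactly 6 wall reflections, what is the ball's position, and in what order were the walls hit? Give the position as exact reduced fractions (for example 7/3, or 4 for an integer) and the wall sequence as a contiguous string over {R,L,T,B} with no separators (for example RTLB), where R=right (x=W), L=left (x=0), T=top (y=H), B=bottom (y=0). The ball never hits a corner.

Final position: (3,0)
Wall sequence: TLBTRB

1. t=1 → T at (5,6); v=(-1,-1)
2. t=5 → L at (0,1); v=(1,-1)
3. t=1 → B at (1,0); v=(1,1)
4. t=6 → T at (7,6); v=(1,-1)
5. t=1 → R at (8,5); v=(-1,-1)
6. t=5 → B at (3,0); v=(-1,1)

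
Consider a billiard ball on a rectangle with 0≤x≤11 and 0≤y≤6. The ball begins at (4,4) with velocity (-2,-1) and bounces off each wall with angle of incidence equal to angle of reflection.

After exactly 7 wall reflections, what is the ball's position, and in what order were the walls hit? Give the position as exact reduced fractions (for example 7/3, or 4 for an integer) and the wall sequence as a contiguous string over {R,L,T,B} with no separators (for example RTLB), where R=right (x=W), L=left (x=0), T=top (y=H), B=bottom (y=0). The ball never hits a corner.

Final position: (11,5/2)
Wall sequence: LBRTLBR

1. t=2 → L at (0,2); v=(2,-1)
2. t=2 → B at (4,0); v=(2,1)
3. t=7/2 → R at (11,7/2); v=(-2,1)
4. t=5/2 → T at (6,6); v=(-2,-1)
5. t=3 → L at (0,3); v=(2,-1)
6. t=3 → B at (6,0); v=(2,1)
7. t=5/2 → R at (11,5/2); v=(-2,1)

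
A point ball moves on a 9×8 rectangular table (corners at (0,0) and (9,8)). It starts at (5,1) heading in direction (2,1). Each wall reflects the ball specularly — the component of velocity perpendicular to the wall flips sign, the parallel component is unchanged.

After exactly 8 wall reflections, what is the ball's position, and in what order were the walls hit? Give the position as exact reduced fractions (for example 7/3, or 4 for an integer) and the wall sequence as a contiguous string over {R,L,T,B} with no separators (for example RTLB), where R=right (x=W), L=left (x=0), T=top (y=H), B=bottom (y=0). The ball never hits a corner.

1. t=2 → R at (9,3); v=(-2,1)
2. t=9/2 → L at (0,15/2); v=(2,1)
3. t=1/2 → T at (1,8); v=(2,-1)
4. t=4 → R at (9,4); v=(-2,-1)
5. t=4 → B at (1,0); v=(-2,1)
6. t=1/2 → L at (0,1/2); v=(2,1)
7. t=9/2 → R at (9,5); v=(-2,1)
8. t=3 → T at (3,8); v=(-2,-1)

Final position: (3,8)
Wall sequence: RLTRBLRT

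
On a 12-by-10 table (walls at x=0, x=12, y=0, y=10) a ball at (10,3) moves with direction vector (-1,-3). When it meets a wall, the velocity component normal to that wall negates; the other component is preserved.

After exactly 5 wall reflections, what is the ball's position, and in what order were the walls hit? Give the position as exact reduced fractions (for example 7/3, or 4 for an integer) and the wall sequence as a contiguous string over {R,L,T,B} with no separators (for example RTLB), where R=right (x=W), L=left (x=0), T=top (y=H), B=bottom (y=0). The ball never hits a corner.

1. t=1 → B at (9,0); v=(-1,3)
2. t=10/3 → T at (17/3,10); v=(-1,-3)
3. t=10/3 → B at (7/3,0); v=(-1,3)
4. t=7/3 → L at (0,7); v=(1,3)
5. t=1 → T at (1,10); v=(1,-3)

Final position: (1,10)
Wall sequence: BTBLT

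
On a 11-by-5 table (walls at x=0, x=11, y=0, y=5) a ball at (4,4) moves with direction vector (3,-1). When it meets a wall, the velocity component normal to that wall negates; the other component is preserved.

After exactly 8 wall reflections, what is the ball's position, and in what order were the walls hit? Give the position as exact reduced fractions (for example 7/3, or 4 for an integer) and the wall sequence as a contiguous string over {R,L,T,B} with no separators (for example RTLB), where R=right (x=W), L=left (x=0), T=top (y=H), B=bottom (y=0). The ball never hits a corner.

1. t=7/3 → R at (11,5/3); v=(-3,-1)
2. t=5/3 → B at (6,0); v=(-3,1)
3. t=2 → L at (0,2); v=(3,1)
4. t=3 → T at (9,5); v=(3,-1)
5. t=2/3 → R at (11,13/3); v=(-3,-1)
6. t=11/3 → L at (0,2/3); v=(3,-1)
7. t=2/3 → B at (2,0); v=(3,1)
8. t=3 → R at (11,3); v=(-3,1)

Final position: (11,3)
Wall sequence: RBLTRLBR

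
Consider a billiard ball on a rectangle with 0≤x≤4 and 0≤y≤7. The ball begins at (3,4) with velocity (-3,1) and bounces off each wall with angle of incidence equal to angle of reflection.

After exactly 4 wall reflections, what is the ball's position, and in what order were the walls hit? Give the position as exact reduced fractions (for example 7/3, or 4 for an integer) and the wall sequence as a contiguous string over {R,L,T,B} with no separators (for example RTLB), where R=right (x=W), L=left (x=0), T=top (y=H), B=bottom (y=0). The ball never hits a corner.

Final position: (0,19/3)
Wall sequence: LRTL

1. t=1 → L at (0,5); v=(3,1)
2. t=4/3 → R at (4,19/3); v=(-3,1)
3. t=2/3 → T at (2,7); v=(-3,-1)
4. t=2/3 → L at (0,19/3); v=(3,-1)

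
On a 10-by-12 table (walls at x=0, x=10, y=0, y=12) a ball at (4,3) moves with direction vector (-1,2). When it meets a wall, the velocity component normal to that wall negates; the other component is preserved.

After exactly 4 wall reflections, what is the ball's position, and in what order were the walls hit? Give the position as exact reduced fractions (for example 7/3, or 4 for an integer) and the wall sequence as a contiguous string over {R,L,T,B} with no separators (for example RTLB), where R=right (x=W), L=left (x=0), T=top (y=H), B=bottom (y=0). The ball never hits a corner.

1. t=4 → L at (0,11); v=(1,2)
2. t=1/2 → T at (1/2,12); v=(1,-2)
3. t=6 → B at (13/2,0); v=(1,2)
4. t=7/2 → R at (10,7); v=(-1,2)

Final position: (10,7)
Wall sequence: LTBR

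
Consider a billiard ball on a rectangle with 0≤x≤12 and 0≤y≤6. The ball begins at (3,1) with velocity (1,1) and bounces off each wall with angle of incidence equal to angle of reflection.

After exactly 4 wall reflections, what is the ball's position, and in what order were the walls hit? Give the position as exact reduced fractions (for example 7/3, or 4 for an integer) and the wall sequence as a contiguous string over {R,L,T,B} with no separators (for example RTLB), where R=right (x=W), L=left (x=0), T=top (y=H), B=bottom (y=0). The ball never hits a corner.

Final position: (4,6)
Wall sequence: TRBT

1. t=5 → T at (8,6); v=(1,-1)
2. t=4 → R at (12,2); v=(-1,-1)
3. t=2 → B at (10,0); v=(-1,1)
4. t=6 → T at (4,6); v=(-1,-1)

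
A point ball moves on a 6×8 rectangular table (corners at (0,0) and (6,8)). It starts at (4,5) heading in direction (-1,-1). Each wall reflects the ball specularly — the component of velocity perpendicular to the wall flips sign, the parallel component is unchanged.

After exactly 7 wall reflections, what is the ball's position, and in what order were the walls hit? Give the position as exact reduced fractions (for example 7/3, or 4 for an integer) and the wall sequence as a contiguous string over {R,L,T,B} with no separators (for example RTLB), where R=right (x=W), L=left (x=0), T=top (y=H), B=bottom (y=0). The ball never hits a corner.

1. t=4 → L at (0,1); v=(1,-1)
2. t=1 → B at (1,0); v=(1,1)
3. t=5 → R at (6,5); v=(-1,1)
4. t=3 → T at (3,8); v=(-1,-1)
5. t=3 → L at (0,5); v=(1,-1)
6. t=5 → B at (5,0); v=(1,1)
7. t=1 → R at (6,1); v=(-1,1)

Final position: (6,1)
Wall sequence: LBRTLBR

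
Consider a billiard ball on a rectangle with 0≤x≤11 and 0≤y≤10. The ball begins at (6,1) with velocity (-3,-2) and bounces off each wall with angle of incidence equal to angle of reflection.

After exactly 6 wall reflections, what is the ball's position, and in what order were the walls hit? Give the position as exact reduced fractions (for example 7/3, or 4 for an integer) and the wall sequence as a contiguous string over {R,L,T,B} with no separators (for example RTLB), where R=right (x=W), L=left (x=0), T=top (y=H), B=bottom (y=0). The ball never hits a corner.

1. t=1/2 → B at (9/2,0); v=(-3,2)
2. t=3/2 → L at (0,3); v=(3,2)
3. t=7/2 → T at (21/2,10); v=(3,-2)
4. t=1/6 → R at (11,29/3); v=(-3,-2)
5. t=11/3 → L at (0,7/3); v=(3,-2)
6. t=7/6 → B at (7/2,0); v=(3,2)

Final position: (7/2,0)
Wall sequence: BLTRLB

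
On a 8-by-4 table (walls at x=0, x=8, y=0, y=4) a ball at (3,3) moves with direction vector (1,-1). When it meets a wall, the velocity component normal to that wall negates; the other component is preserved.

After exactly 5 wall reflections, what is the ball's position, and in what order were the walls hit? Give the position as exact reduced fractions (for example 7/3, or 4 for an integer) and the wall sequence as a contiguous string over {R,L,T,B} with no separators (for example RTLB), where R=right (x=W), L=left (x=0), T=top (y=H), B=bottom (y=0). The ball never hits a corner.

Final position: (0,2)
Wall sequence: BRTBL

1. t=3 → B at (6,0); v=(1,1)
2. t=2 → R at (8,2); v=(-1,1)
3. t=2 → T at (6,4); v=(-1,-1)
4. t=4 → B at (2,0); v=(-1,1)
5. t=2 → L at (0,2); v=(1,1)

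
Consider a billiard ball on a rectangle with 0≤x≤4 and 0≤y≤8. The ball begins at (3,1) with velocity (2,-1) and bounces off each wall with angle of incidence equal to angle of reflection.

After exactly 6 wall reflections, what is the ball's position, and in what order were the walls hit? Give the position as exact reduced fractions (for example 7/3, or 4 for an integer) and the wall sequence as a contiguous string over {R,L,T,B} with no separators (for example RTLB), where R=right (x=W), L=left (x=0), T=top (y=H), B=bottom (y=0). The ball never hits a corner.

1. t=1/2 → R at (4,1/2); v=(-2,-1)
2. t=1/2 → B at (3,0); v=(-2,1)
3. t=3/2 → L at (0,3/2); v=(2,1)
4. t=2 → R at (4,7/2); v=(-2,1)
5. t=2 → L at (0,11/2); v=(2,1)
6. t=2 → R at (4,15/2); v=(-2,1)

Final position: (4,15/2)
Wall sequence: RBLRLR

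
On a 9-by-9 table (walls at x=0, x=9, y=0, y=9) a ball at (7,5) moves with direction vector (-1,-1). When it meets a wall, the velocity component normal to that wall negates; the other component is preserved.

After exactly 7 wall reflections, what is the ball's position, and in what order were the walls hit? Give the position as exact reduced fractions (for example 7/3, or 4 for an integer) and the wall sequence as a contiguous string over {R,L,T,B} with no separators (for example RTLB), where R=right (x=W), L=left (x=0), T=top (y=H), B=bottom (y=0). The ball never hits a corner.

Final position: (7,9)
Wall sequence: BLTRBLT

1. t=5 → B at (2,0); v=(-1,1)
2. t=2 → L at (0,2); v=(1,1)
3. t=7 → T at (7,9); v=(1,-1)
4. t=2 → R at (9,7); v=(-1,-1)
5. t=7 → B at (2,0); v=(-1,1)
6. t=2 → L at (0,2); v=(1,1)
7. t=7 → T at (7,9); v=(1,-1)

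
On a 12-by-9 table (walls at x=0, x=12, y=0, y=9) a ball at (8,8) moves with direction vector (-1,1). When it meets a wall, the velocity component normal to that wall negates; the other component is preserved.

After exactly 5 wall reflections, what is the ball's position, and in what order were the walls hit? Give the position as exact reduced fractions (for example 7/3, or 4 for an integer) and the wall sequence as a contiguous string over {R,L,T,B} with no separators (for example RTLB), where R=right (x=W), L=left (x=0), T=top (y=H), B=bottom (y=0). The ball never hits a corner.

Final position: (12,8)
Wall sequence: TLBTR

1. t=1 → T at (7,9); v=(-1,-1)
2. t=7 → L at (0,2); v=(1,-1)
3. t=2 → B at (2,0); v=(1,1)
4. t=9 → T at (11,9); v=(1,-1)
5. t=1 → R at (12,8); v=(-1,-1)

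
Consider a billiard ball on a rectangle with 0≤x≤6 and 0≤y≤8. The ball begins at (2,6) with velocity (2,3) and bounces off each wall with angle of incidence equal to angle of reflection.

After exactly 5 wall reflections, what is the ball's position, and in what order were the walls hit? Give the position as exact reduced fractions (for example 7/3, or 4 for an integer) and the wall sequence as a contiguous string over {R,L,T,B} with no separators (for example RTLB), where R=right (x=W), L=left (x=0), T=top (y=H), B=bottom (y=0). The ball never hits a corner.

1. t=2/3 → T at (10/3,8); v=(2,-3)
2. t=4/3 → R at (6,4); v=(-2,-3)
3. t=4/3 → B at (10/3,0); v=(-2,3)
4. t=5/3 → L at (0,5); v=(2,3)
5. t=1 → T at (2,8); v=(2,-3)

Final position: (2,8)
Wall sequence: TRBLT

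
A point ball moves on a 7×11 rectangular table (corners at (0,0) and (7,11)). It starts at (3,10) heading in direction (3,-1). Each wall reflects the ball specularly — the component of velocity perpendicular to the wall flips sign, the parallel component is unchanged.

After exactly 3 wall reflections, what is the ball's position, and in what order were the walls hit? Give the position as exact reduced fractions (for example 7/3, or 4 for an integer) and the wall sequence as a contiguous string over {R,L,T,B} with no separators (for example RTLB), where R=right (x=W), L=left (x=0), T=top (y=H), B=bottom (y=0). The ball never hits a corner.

Final position: (7,4)
Wall sequence: RLR

1. t=4/3 → R at (7,26/3); v=(-3,-1)
2. t=7/3 → L at (0,19/3); v=(3,-1)
3. t=7/3 → R at (7,4); v=(-3,-1)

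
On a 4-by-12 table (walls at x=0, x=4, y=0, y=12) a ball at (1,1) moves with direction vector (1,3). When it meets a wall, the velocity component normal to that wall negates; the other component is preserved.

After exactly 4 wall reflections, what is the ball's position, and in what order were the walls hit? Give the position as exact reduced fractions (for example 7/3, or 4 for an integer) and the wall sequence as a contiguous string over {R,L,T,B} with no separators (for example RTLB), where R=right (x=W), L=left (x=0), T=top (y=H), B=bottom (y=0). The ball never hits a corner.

Final position: (2/3,0)
Wall sequence: RTLB

1. t=3 → R at (4,10); v=(-1,3)
2. t=2/3 → T at (10/3,12); v=(-1,-3)
3. t=10/3 → L at (0,2); v=(1,-3)
4. t=2/3 → B at (2/3,0); v=(1,3)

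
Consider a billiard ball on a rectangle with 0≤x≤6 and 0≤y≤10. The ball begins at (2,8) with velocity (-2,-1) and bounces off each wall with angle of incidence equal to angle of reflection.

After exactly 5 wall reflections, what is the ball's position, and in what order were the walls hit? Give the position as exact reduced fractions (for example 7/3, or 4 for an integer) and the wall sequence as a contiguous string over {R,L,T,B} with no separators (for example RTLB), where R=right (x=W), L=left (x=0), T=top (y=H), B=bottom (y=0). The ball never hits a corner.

1. t=1 → L at (0,7); v=(2,-1)
2. t=3 → R at (6,4); v=(-2,-1)
3. t=3 → L at (0,1); v=(2,-1)
4. t=1 → B at (2,0); v=(2,1)
5. t=2 → R at (6,2); v=(-2,1)

Final position: (6,2)
Wall sequence: LRLBR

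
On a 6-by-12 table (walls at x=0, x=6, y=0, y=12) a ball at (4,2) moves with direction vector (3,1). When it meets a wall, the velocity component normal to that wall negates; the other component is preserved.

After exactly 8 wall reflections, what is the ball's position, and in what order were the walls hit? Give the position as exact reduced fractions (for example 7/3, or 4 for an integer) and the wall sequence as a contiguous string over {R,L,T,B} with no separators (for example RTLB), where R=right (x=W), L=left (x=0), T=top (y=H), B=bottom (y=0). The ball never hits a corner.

Final position: (6,28/3)
Wall sequence: RLRLRTLR

1. t=2/3 → R at (6,8/3); v=(-3,1)
2. t=2 → L at (0,14/3); v=(3,1)
3. t=2 → R at (6,20/3); v=(-3,1)
4. t=2 → L at (0,26/3); v=(3,1)
5. t=2 → R at (6,32/3); v=(-3,1)
6. t=4/3 → T at (2,12); v=(-3,-1)
7. t=2/3 → L at (0,34/3); v=(3,-1)
8. t=2 → R at (6,28/3); v=(-3,-1)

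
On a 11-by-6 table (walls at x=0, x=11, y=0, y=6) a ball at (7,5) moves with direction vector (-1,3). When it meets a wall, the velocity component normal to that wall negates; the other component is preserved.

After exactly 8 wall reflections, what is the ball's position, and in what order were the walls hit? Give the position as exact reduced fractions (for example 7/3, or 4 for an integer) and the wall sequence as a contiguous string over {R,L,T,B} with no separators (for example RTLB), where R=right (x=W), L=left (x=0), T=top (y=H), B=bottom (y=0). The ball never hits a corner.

1. t=1/3 → T at (20/3,6); v=(-1,-3)
2. t=2 → B at (14/3,0); v=(-1,3)
3. t=2 → T at (8/3,6); v=(-1,-3)
4. t=2 → B at (2/3,0); v=(-1,3)
5. t=2/3 → L at (0,2); v=(1,3)
6. t=4/3 → T at (4/3,6); v=(1,-3)
7. t=2 → B at (10/3,0); v=(1,3)
8. t=2 → T at (16/3,6); v=(1,-3)

Final position: (16/3,6)
Wall sequence: TBTBLTBT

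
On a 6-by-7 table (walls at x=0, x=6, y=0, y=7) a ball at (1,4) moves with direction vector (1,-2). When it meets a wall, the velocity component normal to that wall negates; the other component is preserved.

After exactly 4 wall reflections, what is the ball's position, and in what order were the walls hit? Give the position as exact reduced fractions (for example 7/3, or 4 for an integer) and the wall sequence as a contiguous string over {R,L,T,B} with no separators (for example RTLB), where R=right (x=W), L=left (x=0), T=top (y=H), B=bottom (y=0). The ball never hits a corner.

Final position: (2,0)
Wall sequence: BRTB

1. t=2 → B at (3,0); v=(1,2)
2. t=3 → R at (6,6); v=(-1,2)
3. t=1/2 → T at (11/2,7); v=(-1,-2)
4. t=7/2 → B at (2,0); v=(-1,2)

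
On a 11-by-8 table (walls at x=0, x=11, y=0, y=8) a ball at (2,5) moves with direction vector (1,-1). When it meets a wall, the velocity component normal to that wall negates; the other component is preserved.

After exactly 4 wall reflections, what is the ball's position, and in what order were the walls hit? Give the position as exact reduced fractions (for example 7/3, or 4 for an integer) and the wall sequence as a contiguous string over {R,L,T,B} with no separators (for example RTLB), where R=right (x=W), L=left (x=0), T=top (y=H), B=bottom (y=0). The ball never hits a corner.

Final position: (0,1)
Wall sequence: BRTL

1. t=5 → B at (7,0); v=(1,1)
2. t=4 → R at (11,4); v=(-1,1)
3. t=4 → T at (7,8); v=(-1,-1)
4. t=7 → L at (0,1); v=(1,-1)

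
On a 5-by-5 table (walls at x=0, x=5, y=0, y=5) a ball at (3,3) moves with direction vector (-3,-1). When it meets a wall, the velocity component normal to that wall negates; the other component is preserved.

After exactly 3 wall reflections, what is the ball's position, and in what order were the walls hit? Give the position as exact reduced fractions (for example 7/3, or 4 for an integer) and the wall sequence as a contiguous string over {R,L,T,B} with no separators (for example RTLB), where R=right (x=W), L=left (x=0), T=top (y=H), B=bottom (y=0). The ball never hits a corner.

Final position: (4,0)
Wall sequence: LRB

1. t=1 → L at (0,2); v=(3,-1)
2. t=5/3 → R at (5,1/3); v=(-3,-1)
3. t=1/3 → B at (4,0); v=(-3,1)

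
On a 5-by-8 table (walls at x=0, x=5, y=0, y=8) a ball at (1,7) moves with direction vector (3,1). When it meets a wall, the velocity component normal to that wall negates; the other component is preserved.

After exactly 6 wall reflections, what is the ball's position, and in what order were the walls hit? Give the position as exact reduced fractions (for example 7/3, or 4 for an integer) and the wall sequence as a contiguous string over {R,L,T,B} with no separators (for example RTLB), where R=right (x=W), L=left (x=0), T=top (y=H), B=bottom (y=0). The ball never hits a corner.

1. t=1 → T at (4,8); v=(3,-1)
2. t=1/3 → R at (5,23/3); v=(-3,-1)
3. t=5/3 → L at (0,6); v=(3,-1)
4. t=5/3 → R at (5,13/3); v=(-3,-1)
5. t=5/3 → L at (0,8/3); v=(3,-1)
6. t=5/3 → R at (5,1); v=(-3,-1)

Final position: (5,1)
Wall sequence: TRLRLR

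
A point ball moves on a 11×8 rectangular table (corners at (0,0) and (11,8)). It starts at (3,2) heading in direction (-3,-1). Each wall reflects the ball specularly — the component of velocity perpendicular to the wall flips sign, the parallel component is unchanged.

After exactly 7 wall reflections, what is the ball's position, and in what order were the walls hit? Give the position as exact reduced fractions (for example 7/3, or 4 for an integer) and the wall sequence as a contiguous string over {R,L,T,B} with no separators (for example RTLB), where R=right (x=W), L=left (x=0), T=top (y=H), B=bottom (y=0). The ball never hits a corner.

1. t=1 → L at (0,1); v=(3,-1)
2. t=1 → B at (3,0); v=(3,1)
3. t=8/3 → R at (11,8/3); v=(-3,1)
4. t=11/3 → L at (0,19/3); v=(3,1)
5. t=5/3 → T at (5,8); v=(3,-1)
6. t=2 → R at (11,6); v=(-3,-1)
7. t=11/3 → L at (0,7/3); v=(3,-1)

Final position: (0,7/3)
Wall sequence: LBRLTRL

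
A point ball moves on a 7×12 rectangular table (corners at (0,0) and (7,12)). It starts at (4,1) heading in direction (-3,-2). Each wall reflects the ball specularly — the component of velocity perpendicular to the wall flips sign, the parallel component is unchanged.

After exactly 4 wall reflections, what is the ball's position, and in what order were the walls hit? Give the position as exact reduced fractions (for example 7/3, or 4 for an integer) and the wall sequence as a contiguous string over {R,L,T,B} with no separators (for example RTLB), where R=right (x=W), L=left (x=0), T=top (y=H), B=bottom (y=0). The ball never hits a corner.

1. t=1/2 → B at (5/2,0); v=(-3,2)
2. t=5/6 → L at (0,5/3); v=(3,2)
3. t=7/3 → R at (7,19/3); v=(-3,2)
4. t=7/3 → L at (0,11); v=(3,2)

Final position: (0,11)
Wall sequence: BLRL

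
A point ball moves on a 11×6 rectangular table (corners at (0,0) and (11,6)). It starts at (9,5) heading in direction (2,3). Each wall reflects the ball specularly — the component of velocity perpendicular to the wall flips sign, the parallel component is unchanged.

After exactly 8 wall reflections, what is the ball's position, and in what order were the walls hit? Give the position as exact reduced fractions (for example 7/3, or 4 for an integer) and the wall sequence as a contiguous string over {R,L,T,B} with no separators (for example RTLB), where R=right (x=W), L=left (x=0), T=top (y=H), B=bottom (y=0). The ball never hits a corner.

Final position: (23/3,0)
Wall sequence: TRBTBLTB

1. t=1/3 → T at (29/3,6); v=(2,-3)
2. t=2/3 → R at (11,4); v=(-2,-3)
3. t=4/3 → B at (25/3,0); v=(-2,3)
4. t=2 → T at (13/3,6); v=(-2,-3)
5. t=2 → B at (1/3,0); v=(-2,3)
6. t=1/6 → L at (0,1/2); v=(2,3)
7. t=11/6 → T at (11/3,6); v=(2,-3)
8. t=2 → B at (23/3,0); v=(2,3)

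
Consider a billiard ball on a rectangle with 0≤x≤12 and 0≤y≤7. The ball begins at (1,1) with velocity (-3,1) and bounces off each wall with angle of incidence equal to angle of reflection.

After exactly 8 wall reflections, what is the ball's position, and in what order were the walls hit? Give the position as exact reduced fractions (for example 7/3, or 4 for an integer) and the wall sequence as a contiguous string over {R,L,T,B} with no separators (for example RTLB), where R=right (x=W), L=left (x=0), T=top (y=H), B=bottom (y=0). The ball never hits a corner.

1. t=1/3 → L at (0,4/3); v=(3,1)
2. t=4 → R at (12,16/3); v=(-3,1)
3. t=5/3 → T at (7,7); v=(-3,-1)
4. t=7/3 → L at (0,14/3); v=(3,-1)
5. t=4 → R at (12,2/3); v=(-3,-1)
6. t=2/3 → B at (10,0); v=(-3,1)
7. t=10/3 → L at (0,10/3); v=(3,1)
8. t=11/3 → T at (11,7); v=(3,-1)

Final position: (11,7)
Wall sequence: LRTLRBLT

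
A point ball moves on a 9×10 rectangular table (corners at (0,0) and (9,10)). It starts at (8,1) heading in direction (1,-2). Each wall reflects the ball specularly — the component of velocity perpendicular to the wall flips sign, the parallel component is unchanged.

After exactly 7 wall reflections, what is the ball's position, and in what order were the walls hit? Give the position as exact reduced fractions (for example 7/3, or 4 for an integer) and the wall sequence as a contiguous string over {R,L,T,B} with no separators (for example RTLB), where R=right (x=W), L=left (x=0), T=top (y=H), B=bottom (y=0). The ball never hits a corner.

Final position: (9,3)
Wall sequence: BRTLBTR

1. t=1/2 → B at (17/2,0); v=(1,2)
2. t=1/2 → R at (9,1); v=(-1,2)
3. t=9/2 → T at (9/2,10); v=(-1,-2)
4. t=9/2 → L at (0,1); v=(1,-2)
5. t=1/2 → B at (1/2,0); v=(1,2)
6. t=5 → T at (11/2,10); v=(1,-2)
7. t=7/2 → R at (9,3); v=(-1,-2)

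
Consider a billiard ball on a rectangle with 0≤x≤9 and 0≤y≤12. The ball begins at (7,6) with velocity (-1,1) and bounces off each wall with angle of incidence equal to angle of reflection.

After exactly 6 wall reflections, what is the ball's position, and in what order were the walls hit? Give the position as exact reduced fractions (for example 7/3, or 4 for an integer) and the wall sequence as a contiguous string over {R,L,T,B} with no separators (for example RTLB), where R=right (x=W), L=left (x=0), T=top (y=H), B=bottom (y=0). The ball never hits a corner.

Final position: (5,12)
Wall sequence: TLRBLT

1. t=6 → T at (1,12); v=(-1,-1)
2. t=1 → L at (0,11); v=(1,-1)
3. t=9 → R at (9,2); v=(-1,-1)
4. t=2 → B at (7,0); v=(-1,1)
5. t=7 → L at (0,7); v=(1,1)
6. t=5 → T at (5,12); v=(1,-1)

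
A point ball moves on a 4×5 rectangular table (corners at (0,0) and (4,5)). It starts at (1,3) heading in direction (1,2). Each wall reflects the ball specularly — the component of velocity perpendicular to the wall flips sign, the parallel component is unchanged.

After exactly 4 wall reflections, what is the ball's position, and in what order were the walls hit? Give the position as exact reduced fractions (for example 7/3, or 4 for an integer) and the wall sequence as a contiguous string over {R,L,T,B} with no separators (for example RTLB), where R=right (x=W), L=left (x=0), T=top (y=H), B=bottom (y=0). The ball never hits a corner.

Final position: (1,5)
Wall sequence: TRBT

1. t=1 → T at (2,5); v=(1,-2)
2. t=2 → R at (4,1); v=(-1,-2)
3. t=1/2 → B at (7/2,0); v=(-1,2)
4. t=5/2 → T at (1,5); v=(-1,-2)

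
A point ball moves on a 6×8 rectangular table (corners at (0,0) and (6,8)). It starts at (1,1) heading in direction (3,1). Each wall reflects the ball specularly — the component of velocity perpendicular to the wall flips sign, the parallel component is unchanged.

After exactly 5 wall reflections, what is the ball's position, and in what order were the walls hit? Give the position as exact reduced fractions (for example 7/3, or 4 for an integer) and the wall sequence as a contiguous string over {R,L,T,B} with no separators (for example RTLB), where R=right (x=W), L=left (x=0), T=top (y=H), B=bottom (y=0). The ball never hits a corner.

Final position: (0,22/3)
Wall sequence: RLRTL

1. t=5/3 → R at (6,8/3); v=(-3,1)
2. t=2 → L at (0,14/3); v=(3,1)
3. t=2 → R at (6,20/3); v=(-3,1)
4. t=4/3 → T at (2,8); v=(-3,-1)
5. t=2/3 → L at (0,22/3); v=(3,-1)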